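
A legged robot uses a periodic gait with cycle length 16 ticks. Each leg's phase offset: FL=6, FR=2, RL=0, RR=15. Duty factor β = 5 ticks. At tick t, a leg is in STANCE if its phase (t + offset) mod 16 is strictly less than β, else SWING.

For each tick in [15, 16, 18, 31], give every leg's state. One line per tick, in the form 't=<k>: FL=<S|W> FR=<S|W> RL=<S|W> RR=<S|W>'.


t=15: phase=(5,1,15,14) vs β=5 → FL=W FR=S RL=W RR=W
t=16: phase=(6,2,0,15) vs β=5 → FL=W FR=S RL=S RR=W
t=18: phase=(8,4,2,1) vs β=5 → FL=W FR=S RL=S RR=S
t=31: phase=(5,1,15,14) vs β=5 → FL=W FR=S RL=W RR=W

t=15: FL=W FR=S RL=W RR=W
t=16: FL=W FR=S RL=S RR=W
t=18: FL=W FR=S RL=S RR=S
t=31: FL=W FR=S RL=W RR=W


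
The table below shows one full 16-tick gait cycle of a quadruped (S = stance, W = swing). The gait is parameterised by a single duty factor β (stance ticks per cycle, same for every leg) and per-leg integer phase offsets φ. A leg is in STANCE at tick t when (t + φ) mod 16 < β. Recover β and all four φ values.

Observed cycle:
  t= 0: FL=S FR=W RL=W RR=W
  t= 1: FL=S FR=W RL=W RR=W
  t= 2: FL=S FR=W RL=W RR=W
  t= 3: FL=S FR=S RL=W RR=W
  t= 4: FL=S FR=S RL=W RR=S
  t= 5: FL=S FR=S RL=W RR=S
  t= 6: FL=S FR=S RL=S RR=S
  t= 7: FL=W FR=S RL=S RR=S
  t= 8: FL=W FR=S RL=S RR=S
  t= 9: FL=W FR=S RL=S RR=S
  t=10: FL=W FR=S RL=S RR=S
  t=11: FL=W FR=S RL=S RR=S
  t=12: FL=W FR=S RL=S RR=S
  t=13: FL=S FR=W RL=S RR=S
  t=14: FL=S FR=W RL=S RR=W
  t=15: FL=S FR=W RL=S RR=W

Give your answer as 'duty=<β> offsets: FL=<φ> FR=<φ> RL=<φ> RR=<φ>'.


duty=10 offsets: FL=3 FR=13 RL=10 RR=12

duty β = stance ticks per leg = 10
FL: stance ticks = 10; W→S at t=13 → φ=3
FR: stance ticks = 10; W→S at t=3 → φ=13
RL: stance ticks = 10; W→S at t=6 → φ=10
RR: stance ticks = 10; W→S at t=4 → φ=12


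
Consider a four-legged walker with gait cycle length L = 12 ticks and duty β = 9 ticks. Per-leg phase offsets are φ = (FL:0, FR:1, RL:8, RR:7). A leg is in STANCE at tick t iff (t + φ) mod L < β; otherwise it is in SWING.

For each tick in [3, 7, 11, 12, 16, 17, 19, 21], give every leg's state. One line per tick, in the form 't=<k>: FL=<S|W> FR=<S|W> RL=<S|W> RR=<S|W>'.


t=3: phase=(3,4,11,10) vs β=9 → FL=S FR=S RL=W RR=W
t=7: phase=(7,8,3,2) vs β=9 → FL=S FR=S RL=S RR=S
t=11: phase=(11,0,7,6) vs β=9 → FL=W FR=S RL=S RR=S
t=12: phase=(0,1,8,7) vs β=9 → FL=S FR=S RL=S RR=S
t=16: phase=(4,5,0,11) vs β=9 → FL=S FR=S RL=S RR=W
t=17: phase=(5,6,1,0) vs β=9 → FL=S FR=S RL=S RR=S
t=19: phase=(7,8,3,2) vs β=9 → FL=S FR=S RL=S RR=S
t=21: phase=(9,10,5,4) vs β=9 → FL=W FR=W RL=S RR=S

t=3: FL=S FR=S RL=W RR=W
t=7: FL=S FR=S RL=S RR=S
t=11: FL=W FR=S RL=S RR=S
t=12: FL=S FR=S RL=S RR=S
t=16: FL=S FR=S RL=S RR=W
t=17: FL=S FR=S RL=S RR=S
t=19: FL=S FR=S RL=S RR=S
t=21: FL=W FR=W RL=S RR=S


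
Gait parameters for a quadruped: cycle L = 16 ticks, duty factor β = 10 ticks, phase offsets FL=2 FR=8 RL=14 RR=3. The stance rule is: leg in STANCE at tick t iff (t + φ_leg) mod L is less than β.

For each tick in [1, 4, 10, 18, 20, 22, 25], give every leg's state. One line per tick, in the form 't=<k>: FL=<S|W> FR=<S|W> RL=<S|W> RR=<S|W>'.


t=1: phase=(3,9,15,4) vs β=10 → FL=S FR=S RL=W RR=S
t=4: phase=(6,12,2,7) vs β=10 → FL=S FR=W RL=S RR=S
t=10: phase=(12,2,8,13) vs β=10 → FL=W FR=S RL=S RR=W
t=18: phase=(4,10,0,5) vs β=10 → FL=S FR=W RL=S RR=S
t=20: phase=(6,12,2,7) vs β=10 → FL=S FR=W RL=S RR=S
t=22: phase=(8,14,4,9) vs β=10 → FL=S FR=W RL=S RR=S
t=25: phase=(11,1,7,12) vs β=10 → FL=W FR=S RL=S RR=W

t=1: FL=S FR=S RL=W RR=S
t=4: FL=S FR=W RL=S RR=S
t=10: FL=W FR=S RL=S RR=W
t=18: FL=S FR=W RL=S RR=S
t=20: FL=S FR=W RL=S RR=S
t=22: FL=S FR=W RL=S RR=S
t=25: FL=W FR=S RL=S RR=W


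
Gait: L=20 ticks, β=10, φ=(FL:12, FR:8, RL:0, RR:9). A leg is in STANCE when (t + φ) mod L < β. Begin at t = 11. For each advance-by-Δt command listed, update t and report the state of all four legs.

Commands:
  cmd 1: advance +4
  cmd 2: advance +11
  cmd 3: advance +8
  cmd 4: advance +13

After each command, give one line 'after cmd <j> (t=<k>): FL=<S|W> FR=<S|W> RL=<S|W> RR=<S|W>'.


after cmd 1 (t=15): FL=S FR=S RL=W RR=S
after cmd 2 (t=26): FL=W FR=W RL=S RR=W
after cmd 3 (t=34): FL=S FR=S RL=W RR=S
after cmd 4 (t=47): FL=W FR=W RL=S RR=W

start t=11: FL=S FR=W RL=W RR=S
cmd 1: advance +4 → t=15, phase=(7,3,15,4) → FL=S FR=S RL=W RR=S
cmd 2: advance +11 → t=26, phase=(18,14,6,15) → FL=W FR=W RL=S RR=W
cmd 3: advance +8 → t=34, phase=(6,2,14,3) → FL=S FR=S RL=W RR=S
cmd 4: advance +13 → t=47, phase=(19,15,7,16) → FL=W FR=W RL=S RR=W


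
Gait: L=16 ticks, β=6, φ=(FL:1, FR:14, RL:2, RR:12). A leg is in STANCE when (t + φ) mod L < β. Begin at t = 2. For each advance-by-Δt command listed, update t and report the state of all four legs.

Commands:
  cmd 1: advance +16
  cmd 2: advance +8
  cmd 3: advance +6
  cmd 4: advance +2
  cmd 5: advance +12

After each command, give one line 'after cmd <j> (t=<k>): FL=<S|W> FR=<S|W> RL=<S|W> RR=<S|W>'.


after cmd 1 (t=18): FL=S FR=S RL=S RR=W
after cmd 2 (t=26): FL=W FR=W RL=W RR=W
after cmd 3 (t=32): FL=S FR=W RL=S RR=W
after cmd 4 (t=34): FL=S FR=S RL=S RR=W
after cmd 5 (t=46): FL=W FR=W RL=S RR=W

start t=2: FL=S FR=S RL=S RR=W
cmd 1: advance +16 → t=18, phase=(3,0,4,14) → FL=S FR=S RL=S RR=W
cmd 2: advance +8 → t=26, phase=(11,8,12,6) → FL=W FR=W RL=W RR=W
cmd 3: advance +6 → t=32, phase=(1,14,2,12) → FL=S FR=W RL=S RR=W
cmd 4: advance +2 → t=34, phase=(3,0,4,14) → FL=S FR=S RL=S RR=W
cmd 5: advance +12 → t=46, phase=(15,12,0,10) → FL=W FR=W RL=S RR=W


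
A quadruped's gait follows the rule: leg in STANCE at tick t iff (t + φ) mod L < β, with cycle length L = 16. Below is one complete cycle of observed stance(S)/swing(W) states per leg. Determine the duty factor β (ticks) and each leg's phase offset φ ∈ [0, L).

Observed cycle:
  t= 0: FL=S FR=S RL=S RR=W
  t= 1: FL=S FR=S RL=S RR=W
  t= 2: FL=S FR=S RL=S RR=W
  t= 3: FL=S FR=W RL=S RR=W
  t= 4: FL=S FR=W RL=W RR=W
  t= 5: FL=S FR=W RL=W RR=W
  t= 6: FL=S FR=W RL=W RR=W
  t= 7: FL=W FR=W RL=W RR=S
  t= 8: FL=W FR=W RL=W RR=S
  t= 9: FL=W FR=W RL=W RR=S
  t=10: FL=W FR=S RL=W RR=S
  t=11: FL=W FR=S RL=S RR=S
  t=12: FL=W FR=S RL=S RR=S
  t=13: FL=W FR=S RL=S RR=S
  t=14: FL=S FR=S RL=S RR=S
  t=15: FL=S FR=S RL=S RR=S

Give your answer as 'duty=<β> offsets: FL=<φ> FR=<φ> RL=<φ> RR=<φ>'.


duty β = stance ticks per leg = 9
FL: stance ticks = 9; W→S at t=14 → φ=2
FR: stance ticks = 9; W→S at t=10 → φ=6
RL: stance ticks = 9; W→S at t=11 → φ=5
RR: stance ticks = 9; W→S at t=7 → φ=9

duty=9 offsets: FL=2 FR=6 RL=5 RR=9


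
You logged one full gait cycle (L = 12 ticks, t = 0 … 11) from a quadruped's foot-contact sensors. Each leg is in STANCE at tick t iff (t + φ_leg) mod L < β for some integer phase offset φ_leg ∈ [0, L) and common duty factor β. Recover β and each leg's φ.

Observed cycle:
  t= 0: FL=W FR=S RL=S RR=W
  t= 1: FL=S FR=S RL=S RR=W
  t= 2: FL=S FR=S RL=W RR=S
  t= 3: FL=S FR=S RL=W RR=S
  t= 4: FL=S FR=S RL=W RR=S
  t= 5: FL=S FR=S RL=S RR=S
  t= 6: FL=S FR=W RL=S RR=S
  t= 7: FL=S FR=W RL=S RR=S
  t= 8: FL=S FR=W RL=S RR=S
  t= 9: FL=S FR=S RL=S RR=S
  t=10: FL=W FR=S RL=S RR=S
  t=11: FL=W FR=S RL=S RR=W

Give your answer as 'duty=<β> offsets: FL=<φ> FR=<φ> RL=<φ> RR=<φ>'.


duty β = stance ticks per leg = 9
FL: stance ticks = 9; W→S at t=1 → φ=11
FR: stance ticks = 9; W→S at t=9 → φ=3
RL: stance ticks = 9; W→S at t=5 → φ=7
RR: stance ticks = 9; W→S at t=2 → φ=10

duty=9 offsets: FL=11 FR=3 RL=7 RR=10


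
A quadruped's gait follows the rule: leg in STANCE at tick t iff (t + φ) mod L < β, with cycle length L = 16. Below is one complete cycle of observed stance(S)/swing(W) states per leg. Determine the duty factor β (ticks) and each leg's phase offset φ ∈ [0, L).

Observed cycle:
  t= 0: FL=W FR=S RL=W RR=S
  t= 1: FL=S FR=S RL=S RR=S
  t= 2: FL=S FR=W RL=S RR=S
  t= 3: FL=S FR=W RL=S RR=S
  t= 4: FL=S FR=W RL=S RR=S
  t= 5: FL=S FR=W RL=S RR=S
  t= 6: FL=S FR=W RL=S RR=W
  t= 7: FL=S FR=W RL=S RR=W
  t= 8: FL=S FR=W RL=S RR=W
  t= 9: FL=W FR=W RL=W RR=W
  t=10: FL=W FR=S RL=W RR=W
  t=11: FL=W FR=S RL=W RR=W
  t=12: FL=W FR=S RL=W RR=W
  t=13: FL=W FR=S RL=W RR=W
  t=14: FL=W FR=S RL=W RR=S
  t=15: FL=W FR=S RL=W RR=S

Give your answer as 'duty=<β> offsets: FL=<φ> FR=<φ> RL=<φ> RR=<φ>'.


duty β = stance ticks per leg = 8
FL: stance ticks = 8; W→S at t=1 → φ=15
FR: stance ticks = 8; W→S at t=10 → φ=6
RL: stance ticks = 8; W→S at t=1 → φ=15
RR: stance ticks = 8; W→S at t=14 → φ=2

duty=8 offsets: FL=15 FR=6 RL=15 RR=2


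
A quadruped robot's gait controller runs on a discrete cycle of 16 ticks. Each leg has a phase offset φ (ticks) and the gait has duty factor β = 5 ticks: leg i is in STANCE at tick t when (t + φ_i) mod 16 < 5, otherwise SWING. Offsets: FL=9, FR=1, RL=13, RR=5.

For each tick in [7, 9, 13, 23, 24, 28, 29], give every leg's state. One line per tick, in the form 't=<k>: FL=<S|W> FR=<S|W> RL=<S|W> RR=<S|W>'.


t=7: phase=(0,8,4,12) vs β=5 → FL=S FR=W RL=S RR=W
t=9: phase=(2,10,6,14) vs β=5 → FL=S FR=W RL=W RR=W
t=13: phase=(6,14,10,2) vs β=5 → FL=W FR=W RL=W RR=S
t=23: phase=(0,8,4,12) vs β=5 → FL=S FR=W RL=S RR=W
t=24: phase=(1,9,5,13) vs β=5 → FL=S FR=W RL=W RR=W
t=28: phase=(5,13,9,1) vs β=5 → FL=W FR=W RL=W RR=S
t=29: phase=(6,14,10,2) vs β=5 → FL=W FR=W RL=W RR=S

t=7: FL=S FR=W RL=S RR=W
t=9: FL=S FR=W RL=W RR=W
t=13: FL=W FR=W RL=W RR=S
t=23: FL=S FR=W RL=S RR=W
t=24: FL=S FR=W RL=W RR=W
t=28: FL=W FR=W RL=W RR=S
t=29: FL=W FR=W RL=W RR=S


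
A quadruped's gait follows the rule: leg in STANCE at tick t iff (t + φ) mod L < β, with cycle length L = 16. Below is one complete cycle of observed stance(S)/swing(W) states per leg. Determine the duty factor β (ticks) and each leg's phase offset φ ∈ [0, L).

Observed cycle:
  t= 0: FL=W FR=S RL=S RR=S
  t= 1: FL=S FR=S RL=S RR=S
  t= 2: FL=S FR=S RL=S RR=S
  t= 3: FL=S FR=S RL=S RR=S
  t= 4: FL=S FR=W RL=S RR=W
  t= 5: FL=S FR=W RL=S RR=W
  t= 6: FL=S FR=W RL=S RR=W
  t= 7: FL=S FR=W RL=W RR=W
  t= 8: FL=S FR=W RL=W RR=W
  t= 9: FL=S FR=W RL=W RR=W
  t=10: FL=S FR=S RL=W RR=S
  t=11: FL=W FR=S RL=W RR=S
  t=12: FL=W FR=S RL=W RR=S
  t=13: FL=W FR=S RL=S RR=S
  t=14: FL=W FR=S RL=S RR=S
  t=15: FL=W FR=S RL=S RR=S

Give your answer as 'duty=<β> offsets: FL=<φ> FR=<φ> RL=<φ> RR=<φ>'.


duty=10 offsets: FL=15 FR=6 RL=3 RR=6

duty β = stance ticks per leg = 10
FL: stance ticks = 10; W→S at t=1 → φ=15
FR: stance ticks = 10; W→S at t=10 → φ=6
RL: stance ticks = 10; W→S at t=13 → φ=3
RR: stance ticks = 10; W→S at t=10 → φ=6


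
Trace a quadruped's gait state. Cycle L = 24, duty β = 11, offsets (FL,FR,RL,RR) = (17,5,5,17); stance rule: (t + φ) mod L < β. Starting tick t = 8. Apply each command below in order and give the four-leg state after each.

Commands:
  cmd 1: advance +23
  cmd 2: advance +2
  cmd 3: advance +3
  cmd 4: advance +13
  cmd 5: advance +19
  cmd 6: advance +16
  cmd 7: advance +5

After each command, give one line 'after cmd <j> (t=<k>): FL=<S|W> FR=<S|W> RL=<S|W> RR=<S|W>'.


after cmd 1 (t=31): FL=S FR=W RL=W RR=S
after cmd 2 (t=33): FL=S FR=W RL=W RR=S
after cmd 3 (t=36): FL=S FR=W RL=W RR=S
after cmd 4 (t=49): FL=W FR=S RL=S RR=W
after cmd 5 (t=68): FL=W FR=S RL=S RR=W
after cmd 6 (t=84): FL=S FR=W RL=W RR=S
after cmd 7 (t=89): FL=S FR=W RL=W RR=S

start t=8: FL=S FR=W RL=W RR=S
cmd 1: advance +23 → t=31, phase=(0,12,12,0) → FL=S FR=W RL=W RR=S
cmd 2: advance +2 → t=33, phase=(2,14,14,2) → FL=S FR=W RL=W RR=S
cmd 3: advance +3 → t=36, phase=(5,17,17,5) → FL=S FR=W RL=W RR=S
cmd 4: advance +13 → t=49, phase=(18,6,6,18) → FL=W FR=S RL=S RR=W
cmd 5: advance +19 → t=68, phase=(13,1,1,13) → FL=W FR=S RL=S RR=W
cmd 6: advance +16 → t=84, phase=(5,17,17,5) → FL=S FR=W RL=W RR=S
cmd 7: advance +5 → t=89, phase=(10,22,22,10) → FL=S FR=W RL=W RR=S


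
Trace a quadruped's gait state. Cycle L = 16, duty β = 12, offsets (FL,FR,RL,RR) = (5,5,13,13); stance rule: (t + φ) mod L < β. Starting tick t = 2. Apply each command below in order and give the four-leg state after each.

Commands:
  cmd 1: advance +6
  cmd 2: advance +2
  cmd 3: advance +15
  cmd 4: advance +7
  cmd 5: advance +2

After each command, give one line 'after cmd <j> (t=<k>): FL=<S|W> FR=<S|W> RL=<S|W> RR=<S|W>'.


start t=2: FL=S FR=S RL=W RR=W
cmd 1: advance +6 → t=8, phase=(13,13,5,5) → FL=W FR=W RL=S RR=S
cmd 2: advance +2 → t=10, phase=(15,15,7,7) → FL=W FR=W RL=S RR=S
cmd 3: advance +15 → t=25, phase=(14,14,6,6) → FL=W FR=W RL=S RR=S
cmd 4: advance +7 → t=32, phase=(5,5,13,13) → FL=S FR=S RL=W RR=W
cmd 5: advance +2 → t=34, phase=(7,7,15,15) → FL=S FR=S RL=W RR=W

after cmd 1 (t=8): FL=W FR=W RL=S RR=S
after cmd 2 (t=10): FL=W FR=W RL=S RR=S
after cmd 3 (t=25): FL=W FR=W RL=S RR=S
after cmd 4 (t=32): FL=S FR=S RL=W RR=W
after cmd 5 (t=34): FL=S FR=S RL=W RR=W


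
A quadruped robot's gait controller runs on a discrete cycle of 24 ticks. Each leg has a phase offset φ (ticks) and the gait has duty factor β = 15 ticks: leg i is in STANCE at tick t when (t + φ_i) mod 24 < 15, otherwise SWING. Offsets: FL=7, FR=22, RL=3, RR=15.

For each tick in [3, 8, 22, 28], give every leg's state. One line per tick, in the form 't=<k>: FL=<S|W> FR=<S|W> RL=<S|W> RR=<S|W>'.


t=3: FL=S FR=S RL=S RR=W
t=8: FL=W FR=S RL=S RR=W
t=22: FL=S FR=W RL=S RR=S
t=28: FL=S FR=S RL=S RR=W

t=3: phase=(10,1,6,18) vs β=15 → FL=S FR=S RL=S RR=W
t=8: phase=(15,6,11,23) vs β=15 → FL=W FR=S RL=S RR=W
t=22: phase=(5,20,1,13) vs β=15 → FL=S FR=W RL=S RR=S
t=28: phase=(11,2,7,19) vs β=15 → FL=S FR=S RL=S RR=W


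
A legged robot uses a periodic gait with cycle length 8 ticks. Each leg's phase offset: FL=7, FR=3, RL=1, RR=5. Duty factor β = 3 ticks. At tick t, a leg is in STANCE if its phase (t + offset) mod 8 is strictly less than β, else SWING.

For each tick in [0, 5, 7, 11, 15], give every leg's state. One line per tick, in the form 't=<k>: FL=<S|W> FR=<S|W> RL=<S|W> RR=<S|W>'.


t=0: FL=W FR=W RL=S RR=W
t=5: FL=W FR=S RL=W RR=S
t=7: FL=W FR=S RL=S RR=W
t=11: FL=S FR=W RL=W RR=S
t=15: FL=W FR=S RL=S RR=W

t=0: phase=(7,3,1,5) vs β=3 → FL=W FR=W RL=S RR=W
t=5: phase=(4,0,6,2) vs β=3 → FL=W FR=S RL=W RR=S
t=7: phase=(6,2,0,4) vs β=3 → FL=W FR=S RL=S RR=W
t=11: phase=(2,6,4,0) vs β=3 → FL=S FR=W RL=W RR=S
t=15: phase=(6,2,0,4) vs β=3 → FL=W FR=S RL=S RR=W


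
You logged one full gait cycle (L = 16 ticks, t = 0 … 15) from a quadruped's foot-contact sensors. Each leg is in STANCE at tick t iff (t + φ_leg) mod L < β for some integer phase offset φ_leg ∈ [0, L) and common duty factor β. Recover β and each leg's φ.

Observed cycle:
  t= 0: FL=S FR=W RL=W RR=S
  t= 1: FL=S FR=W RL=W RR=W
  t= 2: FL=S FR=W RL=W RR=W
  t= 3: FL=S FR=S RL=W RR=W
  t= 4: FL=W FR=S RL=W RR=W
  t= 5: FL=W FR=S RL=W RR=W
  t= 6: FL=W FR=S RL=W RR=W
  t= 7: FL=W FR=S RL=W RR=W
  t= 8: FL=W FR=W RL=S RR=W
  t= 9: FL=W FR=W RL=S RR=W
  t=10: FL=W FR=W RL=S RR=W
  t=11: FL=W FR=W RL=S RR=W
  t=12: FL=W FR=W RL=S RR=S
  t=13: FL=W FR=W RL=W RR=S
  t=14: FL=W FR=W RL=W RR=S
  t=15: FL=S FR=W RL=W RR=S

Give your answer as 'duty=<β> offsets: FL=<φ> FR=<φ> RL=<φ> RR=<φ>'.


duty β = stance ticks per leg = 5
FL: stance ticks = 5; W→S at t=15 → φ=1
FR: stance ticks = 5; W→S at t=3 → φ=13
RL: stance ticks = 5; W→S at t=8 → φ=8
RR: stance ticks = 5; W→S at t=12 → φ=4

duty=5 offsets: FL=1 FR=13 RL=8 RR=4


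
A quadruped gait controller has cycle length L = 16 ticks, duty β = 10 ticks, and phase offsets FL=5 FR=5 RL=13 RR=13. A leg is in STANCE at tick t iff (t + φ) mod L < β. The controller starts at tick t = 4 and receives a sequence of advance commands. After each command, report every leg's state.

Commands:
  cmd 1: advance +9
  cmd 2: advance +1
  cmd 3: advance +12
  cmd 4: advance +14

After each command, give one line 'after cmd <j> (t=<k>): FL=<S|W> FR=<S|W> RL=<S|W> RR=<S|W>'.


start t=4: FL=S FR=S RL=S RR=S
cmd 1: advance +9 → t=13, phase=(2,2,10,10) → FL=S FR=S RL=W RR=W
cmd 2: advance +1 → t=14, phase=(3,3,11,11) → FL=S FR=S RL=W RR=W
cmd 3: advance +12 → t=26, phase=(15,15,7,7) → FL=W FR=W RL=S RR=S
cmd 4: advance +14 → t=40, phase=(13,13,5,5) → FL=W FR=W RL=S RR=S

after cmd 1 (t=13): FL=S FR=S RL=W RR=W
after cmd 2 (t=14): FL=S FR=S RL=W RR=W
after cmd 3 (t=26): FL=W FR=W RL=S RR=S
after cmd 4 (t=40): FL=W FR=W RL=S RR=S


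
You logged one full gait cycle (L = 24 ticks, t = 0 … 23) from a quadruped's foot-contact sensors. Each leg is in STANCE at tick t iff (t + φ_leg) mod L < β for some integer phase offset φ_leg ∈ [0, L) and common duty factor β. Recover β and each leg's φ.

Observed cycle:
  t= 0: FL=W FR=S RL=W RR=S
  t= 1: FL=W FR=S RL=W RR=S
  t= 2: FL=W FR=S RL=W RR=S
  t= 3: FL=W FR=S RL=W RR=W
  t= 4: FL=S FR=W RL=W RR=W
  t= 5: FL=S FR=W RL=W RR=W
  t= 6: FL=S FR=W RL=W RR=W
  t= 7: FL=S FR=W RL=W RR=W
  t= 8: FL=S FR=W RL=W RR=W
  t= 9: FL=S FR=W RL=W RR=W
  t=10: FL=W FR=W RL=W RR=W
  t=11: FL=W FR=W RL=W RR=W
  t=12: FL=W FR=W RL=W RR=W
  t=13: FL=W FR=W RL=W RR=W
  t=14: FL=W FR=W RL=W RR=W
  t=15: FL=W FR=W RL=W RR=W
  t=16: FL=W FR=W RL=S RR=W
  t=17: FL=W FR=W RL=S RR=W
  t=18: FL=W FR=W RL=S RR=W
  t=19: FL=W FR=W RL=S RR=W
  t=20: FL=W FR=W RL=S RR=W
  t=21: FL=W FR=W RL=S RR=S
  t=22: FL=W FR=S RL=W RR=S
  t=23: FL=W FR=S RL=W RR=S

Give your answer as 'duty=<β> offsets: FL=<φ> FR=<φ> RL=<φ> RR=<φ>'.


duty β = stance ticks per leg = 6
FL: stance ticks = 6; W→S at t=4 → φ=20
FR: stance ticks = 6; W→S at t=22 → φ=2
RL: stance ticks = 6; W→S at t=16 → φ=8
RR: stance ticks = 6; W→S at t=21 → φ=3

duty=6 offsets: FL=20 FR=2 RL=8 RR=3


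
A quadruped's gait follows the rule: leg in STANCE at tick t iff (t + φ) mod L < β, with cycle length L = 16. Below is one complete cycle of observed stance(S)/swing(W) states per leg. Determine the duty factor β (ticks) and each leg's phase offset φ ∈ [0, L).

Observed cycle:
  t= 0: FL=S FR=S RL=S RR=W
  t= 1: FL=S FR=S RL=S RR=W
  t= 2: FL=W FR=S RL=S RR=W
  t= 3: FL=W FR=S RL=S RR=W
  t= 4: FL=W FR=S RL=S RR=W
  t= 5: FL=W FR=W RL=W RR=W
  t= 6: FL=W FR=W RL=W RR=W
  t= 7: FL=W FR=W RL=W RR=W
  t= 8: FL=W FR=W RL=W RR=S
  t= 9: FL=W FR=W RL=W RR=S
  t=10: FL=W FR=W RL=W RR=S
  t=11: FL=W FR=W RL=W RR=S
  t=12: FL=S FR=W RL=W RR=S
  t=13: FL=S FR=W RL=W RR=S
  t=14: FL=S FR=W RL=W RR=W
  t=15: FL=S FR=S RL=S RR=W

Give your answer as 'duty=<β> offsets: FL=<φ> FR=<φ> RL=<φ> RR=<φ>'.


duty=6 offsets: FL=4 FR=1 RL=1 RR=8

duty β = stance ticks per leg = 6
FL: stance ticks = 6; W→S at t=12 → φ=4
FR: stance ticks = 6; W→S at t=15 → φ=1
RL: stance ticks = 6; W→S at t=15 → φ=1
RR: stance ticks = 6; W→S at t=8 → φ=8


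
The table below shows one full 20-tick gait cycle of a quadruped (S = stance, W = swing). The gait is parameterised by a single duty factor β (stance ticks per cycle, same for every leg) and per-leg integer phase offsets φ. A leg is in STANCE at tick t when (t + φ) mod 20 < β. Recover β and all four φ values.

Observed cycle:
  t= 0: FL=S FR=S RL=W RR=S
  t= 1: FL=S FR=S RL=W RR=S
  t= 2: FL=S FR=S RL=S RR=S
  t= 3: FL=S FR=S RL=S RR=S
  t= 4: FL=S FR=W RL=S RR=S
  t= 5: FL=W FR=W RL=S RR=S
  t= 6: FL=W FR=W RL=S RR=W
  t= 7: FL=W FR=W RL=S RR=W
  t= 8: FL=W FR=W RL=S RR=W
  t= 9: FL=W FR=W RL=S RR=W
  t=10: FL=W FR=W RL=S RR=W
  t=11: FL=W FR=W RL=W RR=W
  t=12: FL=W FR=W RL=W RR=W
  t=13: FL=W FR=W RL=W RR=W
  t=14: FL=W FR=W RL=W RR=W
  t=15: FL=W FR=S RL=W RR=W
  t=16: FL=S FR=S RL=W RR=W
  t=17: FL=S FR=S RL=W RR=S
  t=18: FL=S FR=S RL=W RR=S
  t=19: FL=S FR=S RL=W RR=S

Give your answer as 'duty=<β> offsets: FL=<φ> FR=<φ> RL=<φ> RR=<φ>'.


duty β = stance ticks per leg = 9
FL: stance ticks = 9; W→S at t=16 → φ=4
FR: stance ticks = 9; W→S at t=15 → φ=5
RL: stance ticks = 9; W→S at t=2 → φ=18
RR: stance ticks = 9; W→S at t=17 → φ=3

duty=9 offsets: FL=4 FR=5 RL=18 RR=3


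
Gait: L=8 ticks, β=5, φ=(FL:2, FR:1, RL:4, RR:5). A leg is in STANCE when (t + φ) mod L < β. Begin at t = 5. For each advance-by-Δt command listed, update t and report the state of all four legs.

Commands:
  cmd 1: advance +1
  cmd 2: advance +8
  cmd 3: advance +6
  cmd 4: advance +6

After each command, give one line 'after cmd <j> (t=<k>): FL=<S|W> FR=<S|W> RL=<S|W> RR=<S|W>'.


after cmd 1 (t=6): FL=S FR=W RL=S RR=S
after cmd 2 (t=14): FL=S FR=W RL=S RR=S
after cmd 3 (t=20): FL=W FR=W RL=S RR=S
after cmd 4 (t=26): FL=S FR=S RL=W RR=W

start t=5: FL=W FR=W RL=S RR=S
cmd 1: advance +1 → t=6, phase=(0,7,2,3) → FL=S FR=W RL=S RR=S
cmd 2: advance +8 → t=14, phase=(0,7,2,3) → FL=S FR=W RL=S RR=S
cmd 3: advance +6 → t=20, phase=(6,5,0,1) → FL=W FR=W RL=S RR=S
cmd 4: advance +6 → t=26, phase=(4,3,6,7) → FL=S FR=S RL=W RR=W


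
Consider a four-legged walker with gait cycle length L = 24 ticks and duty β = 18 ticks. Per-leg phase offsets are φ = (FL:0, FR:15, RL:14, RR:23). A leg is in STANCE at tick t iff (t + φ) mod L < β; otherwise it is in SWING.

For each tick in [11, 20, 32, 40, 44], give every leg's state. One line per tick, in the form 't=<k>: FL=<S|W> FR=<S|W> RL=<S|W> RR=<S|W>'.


t=11: phase=(11,2,1,10) vs β=18 → FL=S FR=S RL=S RR=S
t=20: phase=(20,11,10,19) vs β=18 → FL=W FR=S RL=S RR=W
t=32: phase=(8,23,22,7) vs β=18 → FL=S FR=W RL=W RR=S
t=40: phase=(16,7,6,15) vs β=18 → FL=S FR=S RL=S RR=S
t=44: phase=(20,11,10,19) vs β=18 → FL=W FR=S RL=S RR=W

t=11: FL=S FR=S RL=S RR=S
t=20: FL=W FR=S RL=S RR=W
t=32: FL=S FR=W RL=W RR=S
t=40: FL=S FR=S RL=S RR=S
t=44: FL=W FR=S RL=S RR=W


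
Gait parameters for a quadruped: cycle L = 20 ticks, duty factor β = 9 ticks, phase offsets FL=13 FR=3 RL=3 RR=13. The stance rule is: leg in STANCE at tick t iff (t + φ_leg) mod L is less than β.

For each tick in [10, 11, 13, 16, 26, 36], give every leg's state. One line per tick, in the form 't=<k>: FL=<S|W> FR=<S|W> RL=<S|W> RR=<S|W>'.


t=10: phase=(3,13,13,3) vs β=9 → FL=S FR=W RL=W RR=S
t=11: phase=(4,14,14,4) vs β=9 → FL=S FR=W RL=W RR=S
t=13: phase=(6,16,16,6) vs β=9 → FL=S FR=W RL=W RR=S
t=16: phase=(9,19,19,9) vs β=9 → FL=W FR=W RL=W RR=W
t=26: phase=(19,9,9,19) vs β=9 → FL=W FR=W RL=W RR=W
t=36: phase=(9,19,19,9) vs β=9 → FL=W FR=W RL=W RR=W

t=10: FL=S FR=W RL=W RR=S
t=11: FL=S FR=W RL=W RR=S
t=13: FL=S FR=W RL=W RR=S
t=16: FL=W FR=W RL=W RR=W
t=26: FL=W FR=W RL=W RR=W
t=36: FL=W FR=W RL=W RR=W


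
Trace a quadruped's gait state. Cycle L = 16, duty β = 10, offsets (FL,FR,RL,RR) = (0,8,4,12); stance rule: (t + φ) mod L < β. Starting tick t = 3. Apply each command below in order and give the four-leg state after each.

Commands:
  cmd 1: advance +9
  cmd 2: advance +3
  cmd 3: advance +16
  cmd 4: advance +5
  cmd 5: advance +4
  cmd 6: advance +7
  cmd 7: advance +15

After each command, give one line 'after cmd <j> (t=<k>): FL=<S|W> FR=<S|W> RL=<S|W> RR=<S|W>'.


start t=3: FL=S FR=W RL=S RR=W
cmd 1: advance +9 → t=12, phase=(12,4,0,8) → FL=W FR=S RL=S RR=S
cmd 2: advance +3 → t=15, phase=(15,7,3,11) → FL=W FR=S RL=S RR=W
cmd 3: advance +16 → t=31, phase=(15,7,3,11) → FL=W FR=S RL=S RR=W
cmd 4: advance +5 → t=36, phase=(4,12,8,0) → FL=S FR=W RL=S RR=S
cmd 5: advance +4 → t=40, phase=(8,0,12,4) → FL=S FR=S RL=W RR=S
cmd 6: advance +7 → t=47, phase=(15,7,3,11) → FL=W FR=S RL=S RR=W
cmd 7: advance +15 → t=62, phase=(14,6,2,10) → FL=W FR=S RL=S RR=W

after cmd 1 (t=12): FL=W FR=S RL=S RR=S
after cmd 2 (t=15): FL=W FR=S RL=S RR=W
after cmd 3 (t=31): FL=W FR=S RL=S RR=W
after cmd 4 (t=36): FL=S FR=W RL=S RR=S
after cmd 5 (t=40): FL=S FR=S RL=W RR=S
after cmd 6 (t=47): FL=W FR=S RL=S RR=W
after cmd 7 (t=62): FL=W FR=S RL=S RR=W


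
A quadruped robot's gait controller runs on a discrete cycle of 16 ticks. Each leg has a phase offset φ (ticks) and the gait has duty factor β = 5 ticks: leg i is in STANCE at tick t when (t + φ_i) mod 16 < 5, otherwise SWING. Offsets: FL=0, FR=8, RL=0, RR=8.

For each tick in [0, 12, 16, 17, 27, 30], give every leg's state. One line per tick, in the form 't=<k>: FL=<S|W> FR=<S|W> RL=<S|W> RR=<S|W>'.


t=0: phase=(0,8,0,8) vs β=5 → FL=S FR=W RL=S RR=W
t=12: phase=(12,4,12,4) vs β=5 → FL=W FR=S RL=W RR=S
t=16: phase=(0,8,0,8) vs β=5 → FL=S FR=W RL=S RR=W
t=17: phase=(1,9,1,9) vs β=5 → FL=S FR=W RL=S RR=W
t=27: phase=(11,3,11,3) vs β=5 → FL=W FR=S RL=W RR=S
t=30: phase=(14,6,14,6) vs β=5 → FL=W FR=W RL=W RR=W

t=0: FL=S FR=W RL=S RR=W
t=12: FL=W FR=S RL=W RR=S
t=16: FL=S FR=W RL=S RR=W
t=17: FL=S FR=W RL=S RR=W
t=27: FL=W FR=S RL=W RR=S
t=30: FL=W FR=W RL=W RR=W


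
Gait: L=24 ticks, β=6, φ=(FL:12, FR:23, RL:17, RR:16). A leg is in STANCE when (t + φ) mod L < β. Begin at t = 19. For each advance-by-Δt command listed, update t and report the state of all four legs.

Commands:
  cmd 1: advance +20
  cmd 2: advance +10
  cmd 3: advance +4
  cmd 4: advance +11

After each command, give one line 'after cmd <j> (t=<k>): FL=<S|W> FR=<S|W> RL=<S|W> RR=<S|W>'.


start t=19: FL=W FR=W RL=W RR=W
cmd 1: advance +20 → t=39, phase=(3,14,8,7) → FL=S FR=W RL=W RR=W
cmd 2: advance +10 → t=49, phase=(13,0,18,17) → FL=W FR=S RL=W RR=W
cmd 3: advance +4 → t=53, phase=(17,4,22,21) → FL=W FR=S RL=W RR=W
cmd 4: advance +11 → t=64, phase=(4,15,9,8) → FL=S FR=W RL=W RR=W

after cmd 1 (t=39): FL=S FR=W RL=W RR=W
after cmd 2 (t=49): FL=W FR=S RL=W RR=W
after cmd 3 (t=53): FL=W FR=S RL=W RR=W
after cmd 4 (t=64): FL=S FR=W RL=W RR=W


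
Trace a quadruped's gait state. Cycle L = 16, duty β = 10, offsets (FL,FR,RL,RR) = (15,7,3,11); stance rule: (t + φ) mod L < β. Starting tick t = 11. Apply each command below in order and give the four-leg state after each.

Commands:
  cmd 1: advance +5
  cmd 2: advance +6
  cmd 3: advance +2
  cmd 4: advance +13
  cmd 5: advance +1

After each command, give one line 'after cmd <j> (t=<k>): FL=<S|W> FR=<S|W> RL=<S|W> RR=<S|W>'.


start t=11: FL=W FR=S RL=W RR=S
cmd 1: advance +5 → t=16, phase=(15,7,3,11) → FL=W FR=S RL=S RR=W
cmd 2: advance +6 → t=22, phase=(5,13,9,1) → FL=S FR=W RL=S RR=S
cmd 3: advance +2 → t=24, phase=(7,15,11,3) → FL=S FR=W RL=W RR=S
cmd 4: advance +13 → t=37, phase=(4,12,8,0) → FL=S FR=W RL=S RR=S
cmd 5: advance +1 → t=38, phase=(5,13,9,1) → FL=S FR=W RL=S RR=S

after cmd 1 (t=16): FL=W FR=S RL=S RR=W
after cmd 2 (t=22): FL=S FR=W RL=S RR=S
after cmd 3 (t=24): FL=S FR=W RL=W RR=S
after cmd 4 (t=37): FL=S FR=W RL=S RR=S
after cmd 5 (t=38): FL=S FR=W RL=S RR=S


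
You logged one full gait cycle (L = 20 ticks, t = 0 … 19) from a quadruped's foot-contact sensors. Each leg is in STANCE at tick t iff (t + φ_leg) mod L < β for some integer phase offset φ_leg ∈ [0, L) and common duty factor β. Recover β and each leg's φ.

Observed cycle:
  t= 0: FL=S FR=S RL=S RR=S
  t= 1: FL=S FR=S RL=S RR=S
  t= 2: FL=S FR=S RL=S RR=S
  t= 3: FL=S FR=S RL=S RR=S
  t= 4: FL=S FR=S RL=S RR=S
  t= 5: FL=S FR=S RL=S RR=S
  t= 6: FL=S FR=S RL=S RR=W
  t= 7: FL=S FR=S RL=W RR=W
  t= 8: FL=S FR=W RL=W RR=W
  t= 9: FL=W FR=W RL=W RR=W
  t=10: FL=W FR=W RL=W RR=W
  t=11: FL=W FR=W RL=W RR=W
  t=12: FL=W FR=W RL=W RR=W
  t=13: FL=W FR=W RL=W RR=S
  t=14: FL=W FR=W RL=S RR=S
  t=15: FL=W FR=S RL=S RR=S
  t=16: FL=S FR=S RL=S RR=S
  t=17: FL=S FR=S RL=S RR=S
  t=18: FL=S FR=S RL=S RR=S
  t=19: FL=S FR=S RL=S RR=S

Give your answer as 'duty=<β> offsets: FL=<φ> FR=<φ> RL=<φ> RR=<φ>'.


duty β = stance ticks per leg = 13
FL: stance ticks = 13; W→S at t=16 → φ=4
FR: stance ticks = 13; W→S at t=15 → φ=5
RL: stance ticks = 13; W→S at t=14 → φ=6
RR: stance ticks = 13; W→S at t=13 → φ=7

duty=13 offsets: FL=4 FR=5 RL=6 RR=7


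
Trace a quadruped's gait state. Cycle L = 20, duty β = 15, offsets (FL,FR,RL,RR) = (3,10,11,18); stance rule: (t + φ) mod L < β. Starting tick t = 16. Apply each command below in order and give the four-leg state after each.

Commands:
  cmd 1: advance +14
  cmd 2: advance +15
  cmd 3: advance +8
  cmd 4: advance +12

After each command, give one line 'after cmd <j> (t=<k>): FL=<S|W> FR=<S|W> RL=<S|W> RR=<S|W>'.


after cmd 1 (t=30): FL=S FR=S RL=S RR=S
after cmd 2 (t=45): FL=S FR=W RL=W RR=S
after cmd 3 (t=53): FL=W FR=S RL=S RR=S
after cmd 4 (t=65): FL=S FR=W RL=W RR=S

start t=16: FL=W FR=S RL=S RR=S
cmd 1: advance +14 → t=30, phase=(13,0,1,8) → FL=S FR=S RL=S RR=S
cmd 2: advance +15 → t=45, phase=(8,15,16,3) → FL=S FR=W RL=W RR=S
cmd 3: advance +8 → t=53, phase=(16,3,4,11) → FL=W FR=S RL=S RR=S
cmd 4: advance +12 → t=65, phase=(8,15,16,3) → FL=S FR=W RL=W RR=S


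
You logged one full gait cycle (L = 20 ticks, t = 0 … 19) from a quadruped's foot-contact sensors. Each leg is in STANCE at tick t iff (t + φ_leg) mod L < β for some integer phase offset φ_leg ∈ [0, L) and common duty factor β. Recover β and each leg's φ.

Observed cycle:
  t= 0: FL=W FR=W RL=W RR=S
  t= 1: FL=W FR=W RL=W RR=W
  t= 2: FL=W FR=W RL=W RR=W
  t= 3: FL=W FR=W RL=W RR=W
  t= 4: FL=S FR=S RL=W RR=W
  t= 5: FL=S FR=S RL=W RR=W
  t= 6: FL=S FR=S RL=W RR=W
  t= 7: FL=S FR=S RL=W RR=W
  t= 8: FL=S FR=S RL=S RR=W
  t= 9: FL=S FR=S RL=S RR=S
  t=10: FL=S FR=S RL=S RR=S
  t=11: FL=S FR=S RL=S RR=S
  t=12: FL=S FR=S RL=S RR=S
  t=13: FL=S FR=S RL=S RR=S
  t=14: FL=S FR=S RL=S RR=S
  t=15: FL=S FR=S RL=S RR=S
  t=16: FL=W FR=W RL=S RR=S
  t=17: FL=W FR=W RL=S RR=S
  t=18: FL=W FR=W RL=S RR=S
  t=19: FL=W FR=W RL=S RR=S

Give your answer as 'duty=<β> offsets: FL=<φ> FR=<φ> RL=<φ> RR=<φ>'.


duty β = stance ticks per leg = 12
FL: stance ticks = 12; W→S at t=4 → φ=16
FR: stance ticks = 12; W→S at t=4 → φ=16
RL: stance ticks = 12; W→S at t=8 → φ=12
RR: stance ticks = 12; W→S at t=9 → φ=11

duty=12 offsets: FL=16 FR=16 RL=12 RR=11


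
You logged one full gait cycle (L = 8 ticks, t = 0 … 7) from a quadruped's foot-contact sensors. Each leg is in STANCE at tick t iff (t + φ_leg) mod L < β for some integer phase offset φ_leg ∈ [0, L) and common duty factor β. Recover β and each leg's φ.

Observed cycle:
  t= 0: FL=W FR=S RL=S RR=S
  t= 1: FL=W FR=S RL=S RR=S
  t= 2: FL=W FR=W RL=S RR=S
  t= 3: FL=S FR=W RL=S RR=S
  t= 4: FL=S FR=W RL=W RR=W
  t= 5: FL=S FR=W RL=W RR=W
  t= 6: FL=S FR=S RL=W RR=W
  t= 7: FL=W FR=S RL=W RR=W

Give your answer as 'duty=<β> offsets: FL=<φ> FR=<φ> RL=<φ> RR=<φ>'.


duty=4 offsets: FL=5 FR=2 RL=0 RR=0

duty β = stance ticks per leg = 4
FL: stance ticks = 4; W→S at t=3 → φ=5
FR: stance ticks = 4; W→S at t=6 → φ=2
RL: stance ticks = 4; W→S at t=0 → φ=0
RR: stance ticks = 4; W→S at t=0 → φ=0


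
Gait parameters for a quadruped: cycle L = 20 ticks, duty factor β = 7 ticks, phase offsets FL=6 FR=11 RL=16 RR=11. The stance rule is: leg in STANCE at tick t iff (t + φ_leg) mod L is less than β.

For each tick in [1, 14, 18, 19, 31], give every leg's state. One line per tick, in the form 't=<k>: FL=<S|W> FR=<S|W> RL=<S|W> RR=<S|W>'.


t=1: FL=W FR=W RL=W RR=W
t=14: FL=S FR=S RL=W RR=S
t=18: FL=S FR=W RL=W RR=W
t=19: FL=S FR=W RL=W RR=W
t=31: FL=W FR=S RL=W RR=S

t=1: phase=(7,12,17,12) vs β=7 → FL=W FR=W RL=W RR=W
t=14: phase=(0,5,10,5) vs β=7 → FL=S FR=S RL=W RR=S
t=18: phase=(4,9,14,9) vs β=7 → FL=S FR=W RL=W RR=W
t=19: phase=(5,10,15,10) vs β=7 → FL=S FR=W RL=W RR=W
t=31: phase=(17,2,7,2) vs β=7 → FL=W FR=S RL=W RR=S


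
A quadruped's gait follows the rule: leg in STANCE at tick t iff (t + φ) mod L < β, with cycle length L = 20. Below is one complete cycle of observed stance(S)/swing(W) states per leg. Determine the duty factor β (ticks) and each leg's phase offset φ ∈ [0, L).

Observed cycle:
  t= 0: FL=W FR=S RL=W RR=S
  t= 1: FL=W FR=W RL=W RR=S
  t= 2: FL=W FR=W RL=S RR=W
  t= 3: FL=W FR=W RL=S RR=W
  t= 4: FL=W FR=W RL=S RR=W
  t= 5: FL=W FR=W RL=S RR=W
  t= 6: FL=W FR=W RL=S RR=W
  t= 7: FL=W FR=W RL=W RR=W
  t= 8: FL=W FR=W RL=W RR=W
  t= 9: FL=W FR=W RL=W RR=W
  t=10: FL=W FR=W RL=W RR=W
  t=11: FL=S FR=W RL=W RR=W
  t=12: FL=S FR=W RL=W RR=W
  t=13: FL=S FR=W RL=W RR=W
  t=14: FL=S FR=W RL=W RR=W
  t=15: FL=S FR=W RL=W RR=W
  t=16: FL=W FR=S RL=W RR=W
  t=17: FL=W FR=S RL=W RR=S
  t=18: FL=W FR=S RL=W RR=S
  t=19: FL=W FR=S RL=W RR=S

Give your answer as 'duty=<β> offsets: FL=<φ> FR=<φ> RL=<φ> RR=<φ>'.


duty β = stance ticks per leg = 5
FL: stance ticks = 5; W→S at t=11 → φ=9
FR: stance ticks = 5; W→S at t=16 → φ=4
RL: stance ticks = 5; W→S at t=2 → φ=18
RR: stance ticks = 5; W→S at t=17 → φ=3

duty=5 offsets: FL=9 FR=4 RL=18 RR=3


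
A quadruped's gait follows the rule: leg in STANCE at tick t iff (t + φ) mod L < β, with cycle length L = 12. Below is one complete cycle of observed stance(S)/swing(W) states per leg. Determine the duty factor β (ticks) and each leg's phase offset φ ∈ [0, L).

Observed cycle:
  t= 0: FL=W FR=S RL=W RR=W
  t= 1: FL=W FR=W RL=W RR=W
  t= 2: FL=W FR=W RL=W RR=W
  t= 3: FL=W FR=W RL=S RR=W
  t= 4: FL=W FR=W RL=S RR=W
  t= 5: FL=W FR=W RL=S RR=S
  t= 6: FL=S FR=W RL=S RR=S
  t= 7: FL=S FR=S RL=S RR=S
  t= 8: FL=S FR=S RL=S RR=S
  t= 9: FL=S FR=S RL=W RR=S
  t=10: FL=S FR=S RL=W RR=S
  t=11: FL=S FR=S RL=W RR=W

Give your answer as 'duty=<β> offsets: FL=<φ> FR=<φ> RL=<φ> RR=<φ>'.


duty β = stance ticks per leg = 6
FL: stance ticks = 6; W→S at t=6 → φ=6
FR: stance ticks = 6; W→S at t=7 → φ=5
RL: stance ticks = 6; W→S at t=3 → φ=9
RR: stance ticks = 6; W→S at t=5 → φ=7

duty=6 offsets: FL=6 FR=5 RL=9 RR=7


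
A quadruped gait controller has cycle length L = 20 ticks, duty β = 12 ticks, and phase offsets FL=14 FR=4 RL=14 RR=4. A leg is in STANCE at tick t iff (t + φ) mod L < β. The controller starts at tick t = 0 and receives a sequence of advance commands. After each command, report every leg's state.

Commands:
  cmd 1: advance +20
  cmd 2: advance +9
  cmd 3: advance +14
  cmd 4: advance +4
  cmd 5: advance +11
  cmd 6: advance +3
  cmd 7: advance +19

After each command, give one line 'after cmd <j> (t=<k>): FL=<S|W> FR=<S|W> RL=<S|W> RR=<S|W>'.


after cmd 1 (t=20): FL=W FR=S RL=W RR=S
after cmd 2 (t=29): FL=S FR=W RL=S RR=W
after cmd 3 (t=43): FL=W FR=S RL=W RR=S
after cmd 4 (t=47): FL=S FR=S RL=S RR=S
after cmd 5 (t=58): FL=W FR=S RL=W RR=S
after cmd 6 (t=61): FL=W FR=S RL=W RR=S
after cmd 7 (t=80): FL=W FR=S RL=W RR=S

start t=0: FL=W FR=S RL=W RR=S
cmd 1: advance +20 → t=20, phase=(14,4,14,4) → FL=W FR=S RL=W RR=S
cmd 2: advance +9 → t=29, phase=(3,13,3,13) → FL=S FR=W RL=S RR=W
cmd 3: advance +14 → t=43, phase=(17,7,17,7) → FL=W FR=S RL=W RR=S
cmd 4: advance +4 → t=47, phase=(1,11,1,11) → FL=S FR=S RL=S RR=S
cmd 5: advance +11 → t=58, phase=(12,2,12,2) → FL=W FR=S RL=W RR=S
cmd 6: advance +3 → t=61, phase=(15,5,15,5) → FL=W FR=S RL=W RR=S
cmd 7: advance +19 → t=80, phase=(14,4,14,4) → FL=W FR=S RL=W RR=S


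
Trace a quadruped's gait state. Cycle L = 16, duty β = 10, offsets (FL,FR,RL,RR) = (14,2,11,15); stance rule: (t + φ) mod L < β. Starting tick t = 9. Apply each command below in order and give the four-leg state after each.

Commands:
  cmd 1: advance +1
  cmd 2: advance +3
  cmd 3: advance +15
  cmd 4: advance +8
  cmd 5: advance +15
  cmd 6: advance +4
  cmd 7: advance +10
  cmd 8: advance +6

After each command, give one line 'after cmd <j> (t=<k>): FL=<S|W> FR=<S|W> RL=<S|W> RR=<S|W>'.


start t=9: FL=S FR=W RL=S RR=S
cmd 1: advance +1 → t=10, phase=(8,12,5,9) → FL=S FR=W RL=S RR=S
cmd 2: advance +3 → t=13, phase=(11,15,8,12) → FL=W FR=W RL=S RR=W
cmd 3: advance +15 → t=28, phase=(10,14,7,11) → FL=W FR=W RL=S RR=W
cmd 4: advance +8 → t=36, phase=(2,6,15,3) → FL=S FR=S RL=W RR=S
cmd 5: advance +15 → t=51, phase=(1,5,14,2) → FL=S FR=S RL=W RR=S
cmd 6: advance +4 → t=55, phase=(5,9,2,6) → FL=S FR=S RL=S RR=S
cmd 7: advance +10 → t=65, phase=(15,3,12,0) → FL=W FR=S RL=W RR=S
cmd 8: advance +6 → t=71, phase=(5,9,2,6) → FL=S FR=S RL=S RR=S

after cmd 1 (t=10): FL=S FR=W RL=S RR=S
after cmd 2 (t=13): FL=W FR=W RL=S RR=W
after cmd 3 (t=28): FL=W FR=W RL=S RR=W
after cmd 4 (t=36): FL=S FR=S RL=W RR=S
after cmd 5 (t=51): FL=S FR=S RL=W RR=S
after cmd 6 (t=55): FL=S FR=S RL=S RR=S
after cmd 7 (t=65): FL=W FR=S RL=W RR=S
after cmd 8 (t=71): FL=S FR=S RL=S RR=S


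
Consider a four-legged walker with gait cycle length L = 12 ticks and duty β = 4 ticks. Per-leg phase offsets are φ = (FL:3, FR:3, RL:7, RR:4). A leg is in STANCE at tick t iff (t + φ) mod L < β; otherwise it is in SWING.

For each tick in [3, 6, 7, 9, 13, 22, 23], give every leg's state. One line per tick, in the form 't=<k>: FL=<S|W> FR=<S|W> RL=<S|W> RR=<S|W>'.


t=3: phase=(6,6,10,7) vs β=4 → FL=W FR=W RL=W RR=W
t=6: phase=(9,9,1,10) vs β=4 → FL=W FR=W RL=S RR=W
t=7: phase=(10,10,2,11) vs β=4 → FL=W FR=W RL=S RR=W
t=9: phase=(0,0,4,1) vs β=4 → FL=S FR=S RL=W RR=S
t=13: phase=(4,4,8,5) vs β=4 → FL=W FR=W RL=W RR=W
t=22: phase=(1,1,5,2) vs β=4 → FL=S FR=S RL=W RR=S
t=23: phase=(2,2,6,3) vs β=4 → FL=S FR=S RL=W RR=S

t=3: FL=W FR=W RL=W RR=W
t=6: FL=W FR=W RL=S RR=W
t=7: FL=W FR=W RL=S RR=W
t=9: FL=S FR=S RL=W RR=S
t=13: FL=W FR=W RL=W RR=W
t=22: FL=S FR=S RL=W RR=S
t=23: FL=S FR=S RL=W RR=S


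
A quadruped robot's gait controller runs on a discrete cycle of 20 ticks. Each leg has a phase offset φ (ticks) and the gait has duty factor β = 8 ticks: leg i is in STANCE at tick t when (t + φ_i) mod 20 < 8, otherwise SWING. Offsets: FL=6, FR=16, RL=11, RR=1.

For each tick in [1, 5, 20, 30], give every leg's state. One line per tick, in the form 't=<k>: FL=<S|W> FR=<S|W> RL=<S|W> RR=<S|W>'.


t=1: FL=S FR=W RL=W RR=S
t=5: FL=W FR=S RL=W RR=S
t=20: FL=S FR=W RL=W RR=S
t=30: FL=W FR=S RL=S RR=W

t=1: phase=(7,17,12,2) vs β=8 → FL=S FR=W RL=W RR=S
t=5: phase=(11,1,16,6) vs β=8 → FL=W FR=S RL=W RR=S
t=20: phase=(6,16,11,1) vs β=8 → FL=S FR=W RL=W RR=S
t=30: phase=(16,6,1,11) vs β=8 → FL=W FR=S RL=S RR=W


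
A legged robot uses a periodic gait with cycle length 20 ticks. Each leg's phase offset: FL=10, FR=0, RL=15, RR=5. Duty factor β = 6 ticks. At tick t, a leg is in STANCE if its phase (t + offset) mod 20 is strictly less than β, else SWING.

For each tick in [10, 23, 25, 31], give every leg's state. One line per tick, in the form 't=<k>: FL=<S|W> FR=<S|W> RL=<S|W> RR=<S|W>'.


t=10: phase=(0,10,5,15) vs β=6 → FL=S FR=W RL=S RR=W
t=23: phase=(13,3,18,8) vs β=6 → FL=W FR=S RL=W RR=W
t=25: phase=(15,5,0,10) vs β=6 → FL=W FR=S RL=S RR=W
t=31: phase=(1,11,6,16) vs β=6 → FL=S FR=W RL=W RR=W

t=10: FL=S FR=W RL=S RR=W
t=23: FL=W FR=S RL=W RR=W
t=25: FL=W FR=S RL=S RR=W
t=31: FL=S FR=W RL=W RR=W


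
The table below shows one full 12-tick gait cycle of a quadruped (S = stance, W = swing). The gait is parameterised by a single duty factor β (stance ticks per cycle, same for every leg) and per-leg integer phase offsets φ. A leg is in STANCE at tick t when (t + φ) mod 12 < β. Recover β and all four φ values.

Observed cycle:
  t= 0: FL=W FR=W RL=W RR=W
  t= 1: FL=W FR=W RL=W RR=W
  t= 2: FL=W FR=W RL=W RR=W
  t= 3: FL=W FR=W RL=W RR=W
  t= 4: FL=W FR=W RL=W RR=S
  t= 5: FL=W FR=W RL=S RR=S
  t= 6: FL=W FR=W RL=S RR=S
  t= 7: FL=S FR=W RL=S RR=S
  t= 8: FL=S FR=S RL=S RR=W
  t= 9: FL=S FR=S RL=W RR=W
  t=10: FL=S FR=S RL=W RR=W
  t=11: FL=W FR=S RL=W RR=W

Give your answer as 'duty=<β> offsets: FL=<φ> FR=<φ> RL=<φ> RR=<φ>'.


duty=4 offsets: FL=5 FR=4 RL=7 RR=8

duty β = stance ticks per leg = 4
FL: stance ticks = 4; W→S at t=7 → φ=5
FR: stance ticks = 4; W→S at t=8 → φ=4
RL: stance ticks = 4; W→S at t=5 → φ=7
RR: stance ticks = 4; W→S at t=4 → φ=8


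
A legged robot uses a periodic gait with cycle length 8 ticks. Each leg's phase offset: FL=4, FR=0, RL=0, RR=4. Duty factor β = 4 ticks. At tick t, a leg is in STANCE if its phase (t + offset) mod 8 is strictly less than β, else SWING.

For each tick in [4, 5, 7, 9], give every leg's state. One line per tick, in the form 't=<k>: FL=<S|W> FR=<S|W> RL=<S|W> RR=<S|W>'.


t=4: FL=S FR=W RL=W RR=S
t=5: FL=S FR=W RL=W RR=S
t=7: FL=S FR=W RL=W RR=S
t=9: FL=W FR=S RL=S RR=W

t=4: phase=(0,4,4,0) vs β=4 → FL=S FR=W RL=W RR=S
t=5: phase=(1,5,5,1) vs β=4 → FL=S FR=W RL=W RR=S
t=7: phase=(3,7,7,3) vs β=4 → FL=S FR=W RL=W RR=S
t=9: phase=(5,1,1,5) vs β=4 → FL=W FR=S RL=S RR=W
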